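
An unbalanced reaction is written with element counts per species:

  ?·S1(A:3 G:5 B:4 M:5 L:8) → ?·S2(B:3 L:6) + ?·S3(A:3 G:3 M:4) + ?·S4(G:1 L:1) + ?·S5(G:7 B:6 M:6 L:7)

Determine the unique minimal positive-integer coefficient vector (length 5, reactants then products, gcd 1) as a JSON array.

A: 6·3 = 18 | 6·0+6·3+5·0+1·0 = 18
G: 6·5 = 30 | 6·0+6·3+5·1+1·7 = 30
B: 6·4 = 24 | 6·3+6·0+5·0+1·6 = 24
M: 6·5 = 30 | 6·0+6·4+5·0+1·6 = 30
L: 6·8 = 48 | 6·6+6·0+5·1+1·7 = 48
gcd(6,6,6,5,1) = 1

Coefficients: [6, 6, 6, 5, 1]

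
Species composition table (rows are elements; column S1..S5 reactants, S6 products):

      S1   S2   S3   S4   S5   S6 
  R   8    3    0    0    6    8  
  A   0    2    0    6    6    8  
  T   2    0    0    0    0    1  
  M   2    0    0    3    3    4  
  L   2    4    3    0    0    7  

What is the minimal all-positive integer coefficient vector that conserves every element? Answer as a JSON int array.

R: 3·8+6·3+4·0+5·0+1·6 = 48 | 6·8 = 48
A: 3·0+6·2+4·0+5·6+1·6 = 48 | 6·8 = 48
T: 3·2+6·0+4·0+5·0+1·0 = 6 | 6·1 = 6
M: 3·2+6·0+4·0+5·3+1·3 = 24 | 6·4 = 24
L: 3·2+6·4+4·3+5·0+1·0 = 42 | 6·7 = 42
gcd(3,6,4,5,1,6) = 1

Coefficients: [3, 6, 4, 5, 1, 6]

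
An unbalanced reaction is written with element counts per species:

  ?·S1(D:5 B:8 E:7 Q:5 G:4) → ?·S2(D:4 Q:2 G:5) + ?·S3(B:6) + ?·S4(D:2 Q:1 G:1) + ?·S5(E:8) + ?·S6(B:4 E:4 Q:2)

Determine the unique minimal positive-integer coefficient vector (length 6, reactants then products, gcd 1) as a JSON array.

D: 4·5 = 20 | 2·4+2·0+6·2+1·0+5·0 = 20
B: 4·8 = 32 | 2·0+2·6+6·0+1·0+5·4 = 32
E: 4·7 = 28 | 2·0+2·0+6·0+1·8+5·4 = 28
Q: 4·5 = 20 | 2·2+2·0+6·1+1·0+5·2 = 20
G: 4·4 = 16 | 2·5+2·0+6·1+1·0+5·0 = 16
gcd(4,2,2,6,1,5) = 1

Coefficients: [4, 2, 2, 6, 1, 5]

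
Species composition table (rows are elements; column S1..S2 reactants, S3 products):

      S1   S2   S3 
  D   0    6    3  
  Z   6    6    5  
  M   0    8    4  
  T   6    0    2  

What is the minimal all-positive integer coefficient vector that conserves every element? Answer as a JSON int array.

Coefficients: [2, 3, 6]

D: 2·0+3·6 = 18 | 6·3 = 18
Z: 2·6+3·6 = 30 | 6·5 = 30
M: 2·0+3·8 = 24 | 6·4 = 24
T: 2·6+3·0 = 12 | 6·2 = 12
gcd(2,3,6) = 1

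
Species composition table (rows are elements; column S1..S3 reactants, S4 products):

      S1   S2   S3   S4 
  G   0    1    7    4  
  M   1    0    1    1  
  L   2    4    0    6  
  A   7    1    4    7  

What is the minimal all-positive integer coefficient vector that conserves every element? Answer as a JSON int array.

G: 3·0+6·1+2·7 = 20 | 5·4 = 20
M: 3·1+6·0+2·1 = 5 | 5·1 = 5
L: 3·2+6·4+2·0 = 30 | 5·6 = 30
A: 3·7+6·1+2·4 = 35 | 5·7 = 35
gcd(3,6,2,5) = 1

Coefficients: [3, 6, 2, 5]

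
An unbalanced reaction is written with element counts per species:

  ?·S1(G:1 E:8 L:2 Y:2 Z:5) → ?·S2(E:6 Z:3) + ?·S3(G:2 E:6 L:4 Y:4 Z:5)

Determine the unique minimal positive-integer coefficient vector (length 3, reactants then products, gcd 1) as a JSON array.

G: 6·1 = 6 | 5·0+3·2 = 6
E: 6·8 = 48 | 5·6+3·6 = 48
L: 6·2 = 12 | 5·0+3·4 = 12
Y: 6·2 = 12 | 5·0+3·4 = 12
Z: 6·5 = 30 | 5·3+3·5 = 30
gcd(6,5,3) = 1

Coefficients: [6, 5, 3]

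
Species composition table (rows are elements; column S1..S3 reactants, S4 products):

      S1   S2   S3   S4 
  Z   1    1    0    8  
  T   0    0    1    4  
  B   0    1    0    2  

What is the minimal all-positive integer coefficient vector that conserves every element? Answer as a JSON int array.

Coefficients: [6, 2, 4, 1]

Z: 6·1+2·1+4·0 = 8 | 1·8 = 8
T: 6·0+2·0+4·1 = 4 | 1·4 = 4
B: 6·0+2·1+4·0 = 2 | 1·2 = 2
gcd(6,2,4,1) = 1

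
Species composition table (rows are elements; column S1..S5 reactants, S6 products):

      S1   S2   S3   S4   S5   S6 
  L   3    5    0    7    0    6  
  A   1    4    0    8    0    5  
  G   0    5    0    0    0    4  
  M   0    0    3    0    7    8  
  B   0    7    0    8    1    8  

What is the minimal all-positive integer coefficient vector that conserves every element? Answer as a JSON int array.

L: 1·3+4·5+4·0+1·7+4·0 = 30 | 5·6 = 30
A: 1·1+4·4+4·0+1·8+4·0 = 25 | 5·5 = 25
G: 1·0+4·5+4·0+1·0+4·0 = 20 | 5·4 = 20
M: 1·0+4·0+4·3+1·0+4·7 = 40 | 5·8 = 40
B: 1·0+4·7+4·0+1·8+4·1 = 40 | 5·8 = 40
gcd(1,4,4,1,4,5) = 1

Coefficients: [1, 4, 4, 1, 4, 5]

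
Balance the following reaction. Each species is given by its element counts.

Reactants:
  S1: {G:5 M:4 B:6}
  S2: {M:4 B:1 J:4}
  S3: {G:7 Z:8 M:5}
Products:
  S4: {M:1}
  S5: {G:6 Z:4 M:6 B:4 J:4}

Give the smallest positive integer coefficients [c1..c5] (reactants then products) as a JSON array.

G: 1·5+2·0+1·7 = 12 | 5·0+2·6 = 12
Z: 1·0+2·0+1·8 = 8 | 5·0+2·4 = 8
M: 1·4+2·4+1·5 = 17 | 5·1+2·6 = 17
B: 1·6+2·1+1·0 = 8 | 5·0+2·4 = 8
J: 1·0+2·4+1·0 = 8 | 5·0+2·4 = 8
gcd(1,2,1,5,2) = 1

Coefficients: [1, 2, 1, 5, 2]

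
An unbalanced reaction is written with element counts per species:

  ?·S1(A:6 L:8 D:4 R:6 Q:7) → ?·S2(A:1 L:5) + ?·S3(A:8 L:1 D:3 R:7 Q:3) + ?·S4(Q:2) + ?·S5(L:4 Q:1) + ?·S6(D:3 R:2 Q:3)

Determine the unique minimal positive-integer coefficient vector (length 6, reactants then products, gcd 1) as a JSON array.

Coefficients: [3, 2, 2, 3, 3, 2]

A: 3·6 = 18 | 2·1+2·8+3·0+3·0+2·0 = 18
L: 3·8 = 24 | 2·5+2·1+3·0+3·4+2·0 = 24
D: 3·4 = 12 | 2·0+2·3+3·0+3·0+2·3 = 12
R: 3·6 = 18 | 2·0+2·7+3·0+3·0+2·2 = 18
Q: 3·7 = 21 | 2·0+2·3+3·2+3·1+2·3 = 21
gcd(3,2,2,3,3,2) = 1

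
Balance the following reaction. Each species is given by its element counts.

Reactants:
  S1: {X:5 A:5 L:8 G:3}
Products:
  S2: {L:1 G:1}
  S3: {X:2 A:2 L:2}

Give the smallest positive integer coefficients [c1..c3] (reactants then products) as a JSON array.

Coefficients: [2, 6, 5]

X: 2·5 = 10 | 6·0+5·2 = 10
A: 2·5 = 10 | 6·0+5·2 = 10
L: 2·8 = 16 | 6·1+5·2 = 16
G: 2·3 = 6 | 6·1+5·0 = 6
gcd(2,6,5) = 1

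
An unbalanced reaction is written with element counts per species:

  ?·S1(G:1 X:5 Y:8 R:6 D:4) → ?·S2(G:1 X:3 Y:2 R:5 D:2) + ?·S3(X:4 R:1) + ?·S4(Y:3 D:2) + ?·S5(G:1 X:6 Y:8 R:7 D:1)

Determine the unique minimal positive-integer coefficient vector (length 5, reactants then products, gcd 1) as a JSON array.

G: 5·1 = 5 | 3·1+1·0+6·0+2·1 = 5
X: 5·5 = 25 | 3·3+1·4+6·0+2·6 = 25
Y: 5·8 = 40 | 3·2+1·0+6·3+2·8 = 40
R: 5·6 = 30 | 3·5+1·1+6·0+2·7 = 30
D: 5·4 = 20 | 3·2+1·0+6·2+2·1 = 20
gcd(5,3,1,6,2) = 1

Coefficients: [5, 3, 1, 6, 2]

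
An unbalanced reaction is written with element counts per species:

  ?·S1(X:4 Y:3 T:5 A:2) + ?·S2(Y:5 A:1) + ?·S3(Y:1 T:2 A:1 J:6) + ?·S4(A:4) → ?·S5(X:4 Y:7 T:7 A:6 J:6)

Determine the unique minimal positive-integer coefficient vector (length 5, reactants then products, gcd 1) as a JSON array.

Coefficients: [5, 3, 5, 3, 5]

X: 5·4+3·0+5·0+3·0 = 20 | 5·4 = 20
Y: 5·3+3·5+5·1+3·0 = 35 | 5·7 = 35
T: 5·5+3·0+5·2+3·0 = 35 | 5·7 = 35
A: 5·2+3·1+5·1+3·4 = 30 | 5·6 = 30
J: 5·0+3·0+5·6+3·0 = 30 | 5·6 = 30
gcd(5,3,5,3,5) = 1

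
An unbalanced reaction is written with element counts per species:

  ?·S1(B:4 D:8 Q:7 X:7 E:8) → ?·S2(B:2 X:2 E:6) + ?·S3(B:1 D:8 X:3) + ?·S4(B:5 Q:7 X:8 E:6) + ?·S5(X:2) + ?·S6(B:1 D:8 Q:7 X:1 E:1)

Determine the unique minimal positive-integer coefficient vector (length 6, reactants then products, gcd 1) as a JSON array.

B: 5·4 = 20 | 5·2+1·1+1·5+5·0+4·1 = 20
D: 5·8 = 40 | 5·0+1·8+1·0+5·0+4·8 = 40
Q: 5·7 = 35 | 5·0+1·0+1·7+5·0+4·7 = 35
X: 5·7 = 35 | 5·2+1·3+1·8+5·2+4·1 = 35
E: 5·8 = 40 | 5·6+1·0+1·6+5·0+4·1 = 40
gcd(5,5,1,1,5,4) = 1

Coefficients: [5, 5, 1, 1, 5, 4]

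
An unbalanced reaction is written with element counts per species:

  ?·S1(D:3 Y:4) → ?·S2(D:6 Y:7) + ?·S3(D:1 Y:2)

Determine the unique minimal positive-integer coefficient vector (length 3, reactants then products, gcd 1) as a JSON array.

Coefficients: [5, 2, 3]

D: 5·3 = 15 | 2·6+3·1 = 15
Y: 5·4 = 20 | 2·7+3·2 = 20
gcd(5,2,3) = 1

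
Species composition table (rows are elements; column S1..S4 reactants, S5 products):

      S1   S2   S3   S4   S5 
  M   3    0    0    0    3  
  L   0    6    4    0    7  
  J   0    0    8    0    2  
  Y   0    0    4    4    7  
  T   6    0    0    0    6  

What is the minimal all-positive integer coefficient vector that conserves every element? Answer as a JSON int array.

Coefficients: [4, 4, 1, 6, 4]

M: 4·3+4·0+1·0+6·0 = 12 | 4·3 = 12
L: 4·0+4·6+1·4+6·0 = 28 | 4·7 = 28
J: 4·0+4·0+1·8+6·0 = 8 | 4·2 = 8
Y: 4·0+4·0+1·4+6·4 = 28 | 4·7 = 28
T: 4·6+4·0+1·0+6·0 = 24 | 4·6 = 24
gcd(4,4,1,6,4) = 1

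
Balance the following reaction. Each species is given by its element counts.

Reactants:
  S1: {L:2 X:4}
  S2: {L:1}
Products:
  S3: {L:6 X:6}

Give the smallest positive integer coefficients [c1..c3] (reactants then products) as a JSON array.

L: 3·2+6·1 = 12 | 2·6 = 12
X: 3·4+6·0 = 12 | 2·6 = 12
gcd(3,6,2) = 1

Coefficients: [3, 6, 2]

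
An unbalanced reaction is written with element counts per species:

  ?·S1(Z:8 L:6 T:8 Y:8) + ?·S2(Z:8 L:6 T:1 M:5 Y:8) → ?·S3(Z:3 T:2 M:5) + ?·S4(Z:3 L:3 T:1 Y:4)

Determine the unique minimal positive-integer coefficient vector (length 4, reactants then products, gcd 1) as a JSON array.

Z: 1·8+2·8 = 24 | 2·3+6·3 = 24
L: 1·6+2·6 = 18 | 2·0+6·3 = 18
T: 1·8+2·1 = 10 | 2·2+6·1 = 10
M: 1·0+2·5 = 10 | 2·5+6·0 = 10
Y: 1·8+2·8 = 24 | 2·0+6·4 = 24
gcd(1,2,2,6) = 1

Coefficients: [1, 2, 2, 6]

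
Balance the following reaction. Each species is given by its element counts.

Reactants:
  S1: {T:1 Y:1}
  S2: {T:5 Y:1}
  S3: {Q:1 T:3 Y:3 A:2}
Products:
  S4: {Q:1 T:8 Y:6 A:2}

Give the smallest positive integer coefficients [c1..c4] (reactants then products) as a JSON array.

Coefficients: [5, 1, 2, 2]

Q: 5·0+1·0+2·1 = 2 | 2·1 = 2
T: 5·1+1·5+2·3 = 16 | 2·8 = 16
Y: 5·1+1·1+2·3 = 12 | 2·6 = 12
A: 5·0+1·0+2·2 = 4 | 2·2 = 4
gcd(5,1,2,2) = 1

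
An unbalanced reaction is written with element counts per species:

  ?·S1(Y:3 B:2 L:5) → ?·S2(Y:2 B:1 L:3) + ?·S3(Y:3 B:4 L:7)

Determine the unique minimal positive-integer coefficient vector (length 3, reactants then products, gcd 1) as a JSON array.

Y: 5·3 = 15 | 6·2+1·3 = 15
B: 5·2 = 10 | 6·1+1·4 = 10
L: 5·5 = 25 | 6·3+1·7 = 25
gcd(5,6,1) = 1

Coefficients: [5, 6, 1]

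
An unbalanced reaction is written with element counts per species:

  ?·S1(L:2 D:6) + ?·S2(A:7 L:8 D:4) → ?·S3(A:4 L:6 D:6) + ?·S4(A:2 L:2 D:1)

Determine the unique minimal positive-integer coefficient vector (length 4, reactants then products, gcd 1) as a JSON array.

A: 3·0+4·7 = 28 | 5·4+4·2 = 28
L: 3·2+4·8 = 38 | 5·6+4·2 = 38
D: 3·6+4·4 = 34 | 5·6+4·1 = 34
gcd(3,4,5,4) = 1

Coefficients: [3, 4, 5, 4]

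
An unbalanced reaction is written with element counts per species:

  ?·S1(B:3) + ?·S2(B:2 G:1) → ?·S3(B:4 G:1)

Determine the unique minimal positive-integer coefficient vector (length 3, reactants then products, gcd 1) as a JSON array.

B: 2·3+3·2 = 12 | 3·4 = 12
G: 2·0+3·1 = 3 | 3·1 = 3
gcd(2,3,3) = 1

Coefficients: [2, 3, 3]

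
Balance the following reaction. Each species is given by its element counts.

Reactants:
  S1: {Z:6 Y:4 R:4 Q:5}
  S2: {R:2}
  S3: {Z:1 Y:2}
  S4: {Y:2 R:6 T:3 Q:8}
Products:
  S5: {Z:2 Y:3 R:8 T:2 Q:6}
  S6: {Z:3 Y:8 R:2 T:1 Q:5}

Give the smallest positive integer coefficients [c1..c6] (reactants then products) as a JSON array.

Z: 1·6+6·0+5·1+3·0 = 11 | 4·2+1·3 = 11
Y: 1·4+6·0+5·2+3·2 = 20 | 4·3+1·8 = 20
R: 1·4+6·2+5·0+3·6 = 34 | 4·8+1·2 = 34
T: 1·0+6·0+5·0+3·3 = 9 | 4·2+1·1 = 9
Q: 1·5+6·0+5·0+3·8 = 29 | 4·6+1·5 = 29
gcd(1,6,5,3,4,1) = 1

Coefficients: [1, 6, 5, 3, 4, 1]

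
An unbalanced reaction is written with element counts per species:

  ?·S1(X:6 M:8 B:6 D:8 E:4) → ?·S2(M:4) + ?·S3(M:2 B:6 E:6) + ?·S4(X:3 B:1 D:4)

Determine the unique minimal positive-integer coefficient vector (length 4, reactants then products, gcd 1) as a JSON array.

X: 3·6 = 18 | 5·0+2·0+6·3 = 18
M: 3·8 = 24 | 5·4+2·2+6·0 = 24
B: 3·6 = 18 | 5·0+2·6+6·1 = 18
D: 3·8 = 24 | 5·0+2·0+6·4 = 24
E: 3·4 = 12 | 5·0+2·6+6·0 = 12
gcd(3,5,2,6) = 1

Coefficients: [3, 5, 2, 6]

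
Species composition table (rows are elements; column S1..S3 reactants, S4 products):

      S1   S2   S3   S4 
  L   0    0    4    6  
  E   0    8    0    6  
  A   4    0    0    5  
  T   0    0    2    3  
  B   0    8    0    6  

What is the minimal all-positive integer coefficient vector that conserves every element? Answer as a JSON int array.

L: 5·0+3·0+6·4 = 24 | 4·6 = 24
E: 5·0+3·8+6·0 = 24 | 4·6 = 24
A: 5·4+3·0+6·0 = 20 | 4·5 = 20
T: 5·0+3·0+6·2 = 12 | 4·3 = 12
B: 5·0+3·8+6·0 = 24 | 4·6 = 24
gcd(5,3,6,4) = 1

Coefficients: [5, 3, 6, 4]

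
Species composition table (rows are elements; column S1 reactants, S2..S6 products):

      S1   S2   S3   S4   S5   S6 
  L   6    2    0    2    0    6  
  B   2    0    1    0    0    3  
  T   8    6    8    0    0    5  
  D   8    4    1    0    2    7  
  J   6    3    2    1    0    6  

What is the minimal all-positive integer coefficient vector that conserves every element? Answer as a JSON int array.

Coefficients: [4, 1, 2, 5, 6, 2]

L: 4·6 = 24 | 1·2+2·0+5·2+6·0+2·6 = 24
B: 4·2 = 8 | 1·0+2·1+5·0+6·0+2·3 = 8
T: 4·8 = 32 | 1·6+2·8+5·0+6·0+2·5 = 32
D: 4·8 = 32 | 1·4+2·1+5·0+6·2+2·7 = 32
J: 4·6 = 24 | 1·3+2·2+5·1+6·0+2·6 = 24
gcd(4,1,2,5,6,2) = 1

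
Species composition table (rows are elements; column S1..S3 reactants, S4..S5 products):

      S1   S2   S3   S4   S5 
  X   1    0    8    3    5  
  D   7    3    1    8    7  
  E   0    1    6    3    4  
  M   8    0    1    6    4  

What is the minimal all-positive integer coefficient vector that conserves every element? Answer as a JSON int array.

Coefficients: [3, 5, 2, 3, 2]

X: 3·1+5·0+2·8 = 19 | 3·3+2·5 = 19
D: 3·7+5·3+2·1 = 38 | 3·8+2·7 = 38
E: 3·0+5·1+2·6 = 17 | 3·3+2·4 = 17
M: 3·8+5·0+2·1 = 26 | 3·6+2·4 = 26
gcd(3,5,2,3,2) = 1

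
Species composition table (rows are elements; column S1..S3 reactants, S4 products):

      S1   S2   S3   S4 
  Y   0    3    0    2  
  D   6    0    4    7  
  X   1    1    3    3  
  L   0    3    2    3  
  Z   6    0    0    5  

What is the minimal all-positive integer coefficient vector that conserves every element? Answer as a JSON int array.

Coefficients: [5, 4, 3, 6]

Y: 5·0+4·3+3·0 = 12 | 6·2 = 12
D: 5·6+4·0+3·4 = 42 | 6·7 = 42
X: 5·1+4·1+3·3 = 18 | 6·3 = 18
L: 5·0+4·3+3·2 = 18 | 6·3 = 18
Z: 5·6+4·0+3·0 = 30 | 6·5 = 30
gcd(5,4,3,6) = 1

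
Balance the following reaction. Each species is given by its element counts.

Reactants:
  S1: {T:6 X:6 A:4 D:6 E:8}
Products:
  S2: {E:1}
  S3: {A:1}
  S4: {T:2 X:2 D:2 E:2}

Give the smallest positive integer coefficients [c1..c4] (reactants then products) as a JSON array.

T: 1·6 = 6 | 2·0+4·0+3·2 = 6
X: 1·6 = 6 | 2·0+4·0+3·2 = 6
A: 1·4 = 4 | 2·0+4·1+3·0 = 4
D: 1·6 = 6 | 2·0+4·0+3·2 = 6
E: 1·8 = 8 | 2·1+4·0+3·2 = 8
gcd(1,2,4,3) = 1

Coefficients: [1, 2, 4, 3]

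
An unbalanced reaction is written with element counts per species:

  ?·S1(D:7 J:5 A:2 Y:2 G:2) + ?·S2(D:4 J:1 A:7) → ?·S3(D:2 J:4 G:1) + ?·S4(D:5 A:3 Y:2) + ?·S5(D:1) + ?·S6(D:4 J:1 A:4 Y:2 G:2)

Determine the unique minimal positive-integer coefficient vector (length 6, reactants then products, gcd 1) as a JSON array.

D: 5·7+1·4 = 39 | 6·2+3·5+4·1+2·4 = 39
J: 5·5+1·1 = 26 | 6·4+3·0+4·0+2·1 = 26
A: 5·2+1·7 = 17 | 6·0+3·3+4·0+2·4 = 17
Y: 5·2+1·0 = 10 | 6·0+3·2+4·0+2·2 = 10
G: 5·2+1·0 = 10 | 6·1+3·0+4·0+2·2 = 10
gcd(5,1,6,3,4,2) = 1

Coefficients: [5, 1, 6, 3, 4, 2]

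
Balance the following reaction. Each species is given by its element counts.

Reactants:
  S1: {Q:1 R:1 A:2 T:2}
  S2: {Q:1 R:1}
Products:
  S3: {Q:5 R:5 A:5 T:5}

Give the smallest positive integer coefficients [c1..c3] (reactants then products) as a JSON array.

Coefficients: [5, 5, 2]

Q: 5·1+5·1 = 10 | 2·5 = 10
R: 5·1+5·1 = 10 | 2·5 = 10
A: 5·2+5·0 = 10 | 2·5 = 10
T: 5·2+5·0 = 10 | 2·5 = 10
gcd(5,5,2) = 1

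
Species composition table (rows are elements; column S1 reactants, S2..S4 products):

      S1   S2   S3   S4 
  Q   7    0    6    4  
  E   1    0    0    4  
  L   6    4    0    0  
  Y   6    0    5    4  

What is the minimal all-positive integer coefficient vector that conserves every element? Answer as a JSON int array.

Coefficients: [4, 6, 4, 1]

Q: 4·7 = 28 | 6·0+4·6+1·4 = 28
E: 4·1 = 4 | 6·0+4·0+1·4 = 4
L: 4·6 = 24 | 6·4+4·0+1·0 = 24
Y: 4·6 = 24 | 6·0+4·5+1·4 = 24
gcd(4,6,4,1) = 1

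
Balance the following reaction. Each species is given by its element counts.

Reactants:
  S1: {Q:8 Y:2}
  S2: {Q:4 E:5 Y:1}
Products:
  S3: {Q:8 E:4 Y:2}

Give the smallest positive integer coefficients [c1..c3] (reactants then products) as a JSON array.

Q: 3·8+4·4 = 40 | 5·8 = 40
E: 3·0+4·5 = 20 | 5·4 = 20
Y: 3·2+4·1 = 10 | 5·2 = 10
gcd(3,4,5) = 1

Coefficients: [3, 4, 5]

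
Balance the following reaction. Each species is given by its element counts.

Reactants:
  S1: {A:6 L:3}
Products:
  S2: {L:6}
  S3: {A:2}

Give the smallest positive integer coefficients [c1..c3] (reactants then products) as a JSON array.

Coefficients: [2, 1, 6]

A: 2·6 = 12 | 1·0+6·2 = 12
L: 2·3 = 6 | 1·6+6·0 = 6
gcd(2,1,6) = 1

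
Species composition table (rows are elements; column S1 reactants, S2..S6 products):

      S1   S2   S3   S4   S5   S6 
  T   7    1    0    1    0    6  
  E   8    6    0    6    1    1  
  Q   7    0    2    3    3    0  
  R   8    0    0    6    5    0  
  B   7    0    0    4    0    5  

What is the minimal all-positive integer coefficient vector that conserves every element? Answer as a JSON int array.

Coefficients: [4, 2, 5, 2, 4, 4]

T: 4·7 = 28 | 2·1+5·0+2·1+4·0+4·6 = 28
E: 4·8 = 32 | 2·6+5·0+2·6+4·1+4·1 = 32
Q: 4·7 = 28 | 2·0+5·2+2·3+4·3+4·0 = 28
R: 4·8 = 32 | 2·0+5·0+2·6+4·5+4·0 = 32
B: 4·7 = 28 | 2·0+5·0+2·4+4·0+4·5 = 28
gcd(4,2,5,2,4,4) = 1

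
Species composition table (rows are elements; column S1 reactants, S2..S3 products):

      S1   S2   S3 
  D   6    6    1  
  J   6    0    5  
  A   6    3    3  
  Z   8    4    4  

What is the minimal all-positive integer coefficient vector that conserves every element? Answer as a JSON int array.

Coefficients: [5, 4, 6]

D: 5·6 = 30 | 4·6+6·1 = 30
J: 5·6 = 30 | 4·0+6·5 = 30
A: 5·6 = 30 | 4·3+6·3 = 30
Z: 5·8 = 40 | 4·4+6·4 = 40
gcd(5,4,6) = 1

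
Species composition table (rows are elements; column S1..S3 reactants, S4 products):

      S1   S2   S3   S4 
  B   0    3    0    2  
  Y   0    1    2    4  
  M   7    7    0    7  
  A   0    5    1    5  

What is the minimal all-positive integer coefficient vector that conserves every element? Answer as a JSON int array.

B: 1·0+2·3+5·0 = 6 | 3·2 = 6
Y: 1·0+2·1+5·2 = 12 | 3·4 = 12
M: 1·7+2·7+5·0 = 21 | 3·7 = 21
A: 1·0+2·5+5·1 = 15 | 3·5 = 15
gcd(1,2,5,3) = 1

Coefficients: [1, 2, 5, 3]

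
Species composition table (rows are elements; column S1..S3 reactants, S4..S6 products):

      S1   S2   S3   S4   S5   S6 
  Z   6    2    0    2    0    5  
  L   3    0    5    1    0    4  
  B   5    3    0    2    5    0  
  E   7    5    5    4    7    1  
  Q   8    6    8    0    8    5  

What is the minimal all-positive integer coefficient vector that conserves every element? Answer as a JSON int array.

Z: 6·6+1·2+2·0 = 38 | 4·2+5·0+6·5 = 38
L: 6·3+1·0+2·5 = 28 | 4·1+5·0+6·4 = 28
B: 6·5+1·3+2·0 = 33 | 4·2+5·5+6·0 = 33
E: 6·7+1·5+2·5 = 57 | 4·4+5·7+6·1 = 57
Q: 6·8+1·6+2·8 = 70 | 4·0+5·8+6·5 = 70
gcd(6,1,2,4,5,6) = 1

Coefficients: [6, 1, 2, 4, 5, 6]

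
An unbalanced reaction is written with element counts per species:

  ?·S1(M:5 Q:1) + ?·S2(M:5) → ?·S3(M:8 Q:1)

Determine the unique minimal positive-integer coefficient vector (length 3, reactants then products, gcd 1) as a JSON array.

Coefficients: [5, 3, 5]

M: 5·5+3·5 = 40 | 5·8 = 40
Q: 5·1+3·0 = 5 | 5·1 = 5
gcd(5,3,5) = 1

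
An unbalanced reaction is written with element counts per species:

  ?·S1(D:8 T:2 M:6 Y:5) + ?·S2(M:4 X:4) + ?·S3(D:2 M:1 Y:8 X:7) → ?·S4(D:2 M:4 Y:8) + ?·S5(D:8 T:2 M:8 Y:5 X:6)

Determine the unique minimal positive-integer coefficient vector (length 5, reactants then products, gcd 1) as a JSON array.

D: 5·8+4·0+2·2 = 44 | 2·2+5·8 = 44
T: 5·2+4·0+2·0 = 10 | 2·0+5·2 = 10
M: 5·6+4·4+2·1 = 48 | 2·4+5·8 = 48
Y: 5·5+4·0+2·8 = 41 | 2·8+5·5 = 41
X: 5·0+4·4+2·7 = 30 | 2·0+5·6 = 30
gcd(5,4,2,2,5) = 1

Coefficients: [5, 4, 2, 2, 5]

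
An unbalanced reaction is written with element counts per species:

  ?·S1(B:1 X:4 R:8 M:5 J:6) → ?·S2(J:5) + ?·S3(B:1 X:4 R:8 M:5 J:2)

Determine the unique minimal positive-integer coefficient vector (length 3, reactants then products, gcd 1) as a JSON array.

B: 5·1 = 5 | 4·0+5·1 = 5
X: 5·4 = 20 | 4·0+5·4 = 20
R: 5·8 = 40 | 4·0+5·8 = 40
M: 5·5 = 25 | 4·0+5·5 = 25
J: 5·6 = 30 | 4·5+5·2 = 30
gcd(5,4,5) = 1

Coefficients: [5, 4, 5]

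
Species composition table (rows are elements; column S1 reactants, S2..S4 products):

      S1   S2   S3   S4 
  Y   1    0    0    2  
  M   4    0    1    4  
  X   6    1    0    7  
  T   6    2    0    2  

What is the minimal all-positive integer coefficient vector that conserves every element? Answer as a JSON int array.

Coefficients: [2, 5, 4, 1]

Y: 2·1 = 2 | 5·0+4·0+1·2 = 2
M: 2·4 = 8 | 5·0+4·1+1·4 = 8
X: 2·6 = 12 | 5·1+4·0+1·7 = 12
T: 2·6 = 12 | 5·2+4·0+1·2 = 12
gcd(2,5,4,1) = 1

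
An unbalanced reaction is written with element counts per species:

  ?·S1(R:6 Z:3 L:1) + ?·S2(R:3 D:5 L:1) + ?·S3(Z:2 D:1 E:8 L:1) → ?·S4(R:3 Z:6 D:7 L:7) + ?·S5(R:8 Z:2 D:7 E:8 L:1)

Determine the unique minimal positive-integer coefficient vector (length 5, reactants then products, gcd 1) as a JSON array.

Coefficients: [2, 5, 3, 1, 3]

R: 2·6+5·3+3·0 = 27 | 1·3+3·8 = 27
Z: 2·3+5·0+3·2 = 12 | 1·6+3·2 = 12
D: 2·0+5·5+3·1 = 28 | 1·7+3·7 = 28
E: 2·0+5·0+3·8 = 24 | 1·0+3·8 = 24
L: 2·1+5·1+3·1 = 10 | 1·7+3·1 = 10
gcd(2,5,3,1,3) = 1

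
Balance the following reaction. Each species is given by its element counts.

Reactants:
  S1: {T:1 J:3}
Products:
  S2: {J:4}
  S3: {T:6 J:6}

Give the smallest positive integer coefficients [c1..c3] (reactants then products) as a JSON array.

Coefficients: [6, 3, 1]

T: 6·1 = 6 | 3·0+1·6 = 6
J: 6·3 = 18 | 3·4+1·6 = 18
gcd(6,3,1) = 1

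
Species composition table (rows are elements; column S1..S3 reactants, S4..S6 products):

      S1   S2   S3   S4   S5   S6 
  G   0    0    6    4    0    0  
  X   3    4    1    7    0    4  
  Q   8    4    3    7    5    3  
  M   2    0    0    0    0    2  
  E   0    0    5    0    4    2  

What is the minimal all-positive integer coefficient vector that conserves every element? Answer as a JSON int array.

G: 1·0+5·0+2·6 = 12 | 3·4+2·0+1·0 = 12
X: 1·3+5·4+2·1 = 25 | 3·7+2·0+1·4 = 25
Q: 1·8+5·4+2·3 = 34 | 3·7+2·5+1·3 = 34
M: 1·2+5·0+2·0 = 2 | 3·0+2·0+1·2 = 2
E: 1·0+5·0+2·5 = 10 | 3·0+2·4+1·2 = 10
gcd(1,5,2,3,2,1) = 1

Coefficients: [1, 5, 2, 3, 2, 1]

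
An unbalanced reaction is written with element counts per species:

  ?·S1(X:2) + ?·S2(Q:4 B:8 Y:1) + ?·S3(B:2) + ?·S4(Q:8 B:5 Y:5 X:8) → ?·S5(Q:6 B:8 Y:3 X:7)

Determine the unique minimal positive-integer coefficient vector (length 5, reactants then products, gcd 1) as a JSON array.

Q: 6·0+2·4+3·0+2·8 = 24 | 4·6 = 24
B: 6·0+2·8+3·2+2·5 = 32 | 4·8 = 32
Y: 6·0+2·1+3·0+2·5 = 12 | 4·3 = 12
X: 6·2+2·0+3·0+2·8 = 28 | 4·7 = 28
gcd(6,2,3,2,4) = 1

Coefficients: [6, 2, 3, 2, 4]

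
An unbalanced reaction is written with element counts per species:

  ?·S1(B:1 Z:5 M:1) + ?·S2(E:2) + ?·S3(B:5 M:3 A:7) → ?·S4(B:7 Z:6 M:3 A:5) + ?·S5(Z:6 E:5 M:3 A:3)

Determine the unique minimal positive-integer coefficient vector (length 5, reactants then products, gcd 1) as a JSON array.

B: 6·1+5·0+3·5 = 21 | 3·7+2·0 = 21
Z: 6·5+5·0+3·0 = 30 | 3·6+2·6 = 30
E: 6·0+5·2+3·0 = 10 | 3·0+2·5 = 10
M: 6·1+5·0+3·3 = 15 | 3·3+2·3 = 15
A: 6·0+5·0+3·7 = 21 | 3·5+2·3 = 21
gcd(6,5,3,3,2) = 1

Coefficients: [6, 5, 3, 3, 2]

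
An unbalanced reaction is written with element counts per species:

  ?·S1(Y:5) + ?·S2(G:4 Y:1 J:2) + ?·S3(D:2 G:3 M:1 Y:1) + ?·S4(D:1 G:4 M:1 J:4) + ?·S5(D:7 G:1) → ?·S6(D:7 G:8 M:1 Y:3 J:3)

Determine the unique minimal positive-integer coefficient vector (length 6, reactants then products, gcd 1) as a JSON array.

Coefficients: [1, 4, 3, 1, 3, 4]

D: 1·0+4·0+3·2+1·1+3·7 = 28 | 4·7 = 28
G: 1·0+4·4+3·3+1·4+3·1 = 32 | 4·8 = 32
M: 1·0+4·0+3·1+1·1+3·0 = 4 | 4·1 = 4
Y: 1·5+4·1+3·1+1·0+3·0 = 12 | 4·3 = 12
J: 1·0+4·2+3·0+1·4+3·0 = 12 | 4·3 = 12
gcd(1,4,3,1,3,4) = 1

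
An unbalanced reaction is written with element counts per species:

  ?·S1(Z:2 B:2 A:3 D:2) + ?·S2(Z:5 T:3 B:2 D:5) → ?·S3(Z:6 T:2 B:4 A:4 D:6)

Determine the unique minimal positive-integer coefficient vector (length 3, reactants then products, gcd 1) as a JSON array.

Coefficients: [4, 2, 3]

Z: 4·2+2·5 = 18 | 3·6 = 18
T: 4·0+2·3 = 6 | 3·2 = 6
B: 4·2+2·2 = 12 | 3·4 = 12
A: 4·3+2·0 = 12 | 3·4 = 12
D: 4·2+2·5 = 18 | 3·6 = 18
gcd(4,2,3) = 1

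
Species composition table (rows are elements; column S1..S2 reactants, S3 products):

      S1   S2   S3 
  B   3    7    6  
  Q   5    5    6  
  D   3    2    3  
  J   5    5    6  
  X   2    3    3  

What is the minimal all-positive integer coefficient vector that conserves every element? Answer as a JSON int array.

B: 3·3+3·7 = 30 | 5·6 = 30
Q: 3·5+3·5 = 30 | 5·6 = 30
D: 3·3+3·2 = 15 | 5·3 = 15
J: 3·5+3·5 = 30 | 5·6 = 30
X: 3·2+3·3 = 15 | 5·3 = 15
gcd(3,3,5) = 1

Coefficients: [3, 3, 5]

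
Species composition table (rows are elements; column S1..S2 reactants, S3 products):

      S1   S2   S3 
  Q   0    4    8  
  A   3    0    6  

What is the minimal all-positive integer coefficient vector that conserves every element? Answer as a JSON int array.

Coefficients: [2, 2, 1]

Q: 2·0+2·4 = 8 | 1·8 = 8
A: 2·3+2·0 = 6 | 1·6 = 6
gcd(2,2,1) = 1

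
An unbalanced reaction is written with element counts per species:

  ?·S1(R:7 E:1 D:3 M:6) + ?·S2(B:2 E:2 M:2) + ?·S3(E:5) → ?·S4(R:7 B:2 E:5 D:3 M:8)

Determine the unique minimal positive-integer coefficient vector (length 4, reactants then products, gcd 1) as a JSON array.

R: 5·7+5·0+2·0 = 35 | 5·7 = 35
B: 5·0+5·2+2·0 = 10 | 5·2 = 10
E: 5·1+5·2+2·5 = 25 | 5·5 = 25
D: 5·3+5·0+2·0 = 15 | 5·3 = 15
M: 5·6+5·2+2·0 = 40 | 5·8 = 40
gcd(5,5,2,5) = 1

Coefficients: [5, 5, 2, 5]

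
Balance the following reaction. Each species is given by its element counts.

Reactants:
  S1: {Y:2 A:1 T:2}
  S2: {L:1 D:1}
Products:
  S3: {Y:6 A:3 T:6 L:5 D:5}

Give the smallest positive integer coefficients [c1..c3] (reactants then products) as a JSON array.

Y: 3·2+5·0 = 6 | 1·6 = 6
A: 3·1+5·0 = 3 | 1·3 = 3
T: 3·2+5·0 = 6 | 1·6 = 6
L: 3·0+5·1 = 5 | 1·5 = 5
D: 3·0+5·1 = 5 | 1·5 = 5
gcd(3,5,1) = 1

Coefficients: [3, 5, 1]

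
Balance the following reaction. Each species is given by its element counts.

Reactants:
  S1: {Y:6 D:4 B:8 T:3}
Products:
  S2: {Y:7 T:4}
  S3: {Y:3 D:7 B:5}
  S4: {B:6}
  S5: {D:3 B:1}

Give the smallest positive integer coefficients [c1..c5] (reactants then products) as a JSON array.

Y: 4·6 = 24 | 3·7+1·3+4·0+3·0 = 24
D: 4·4 = 16 | 3·0+1·7+4·0+3·3 = 16
B: 4·8 = 32 | 3·0+1·5+4·6+3·1 = 32
T: 4·3 = 12 | 3·4+1·0+4·0+3·0 = 12
gcd(4,3,1,4,3) = 1

Coefficients: [4, 3, 1, 4, 3]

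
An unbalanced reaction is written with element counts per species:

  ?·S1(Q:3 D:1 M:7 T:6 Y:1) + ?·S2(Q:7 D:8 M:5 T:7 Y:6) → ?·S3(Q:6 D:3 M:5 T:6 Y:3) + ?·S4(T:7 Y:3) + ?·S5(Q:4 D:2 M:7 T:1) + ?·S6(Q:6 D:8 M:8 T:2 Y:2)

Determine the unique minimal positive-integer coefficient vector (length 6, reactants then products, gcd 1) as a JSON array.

Coefficients: [6, 4, 2, 6, 4, 3]

Q: 6·3+4·7 = 46 | 2·6+6·0+4·4+3·6 = 46
D: 6·1+4·8 = 38 | 2·3+6·0+4·2+3·8 = 38
M: 6·7+4·5 = 62 | 2·5+6·0+4·7+3·8 = 62
T: 6·6+4·7 = 64 | 2·6+6·7+4·1+3·2 = 64
Y: 6·1+4·6 = 30 | 2·3+6·3+4·0+3·2 = 30
gcd(6,4,2,6,4,3) = 1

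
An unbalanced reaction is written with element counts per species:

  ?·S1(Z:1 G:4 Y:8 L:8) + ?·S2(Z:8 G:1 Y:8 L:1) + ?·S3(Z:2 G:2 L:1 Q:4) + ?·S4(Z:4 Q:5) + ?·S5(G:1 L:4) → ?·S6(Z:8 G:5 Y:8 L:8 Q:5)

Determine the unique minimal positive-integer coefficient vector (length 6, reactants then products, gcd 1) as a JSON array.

Z: 2·1+3·8+5·2+1·4+4·0 = 40 | 5·8 = 40
G: 2·4+3·1+5·2+1·0+4·1 = 25 | 5·5 = 25
Y: 2·8+3·8+5·0+1·0+4·0 = 40 | 5·8 = 40
L: 2·8+3·1+5·1+1·0+4·4 = 40 | 5·8 = 40
Q: 2·0+3·0+5·4+1·5+4·0 = 25 | 5·5 = 25
gcd(2,3,5,1,4,5) = 1

Coefficients: [2, 3, 5, 1, 4, 5]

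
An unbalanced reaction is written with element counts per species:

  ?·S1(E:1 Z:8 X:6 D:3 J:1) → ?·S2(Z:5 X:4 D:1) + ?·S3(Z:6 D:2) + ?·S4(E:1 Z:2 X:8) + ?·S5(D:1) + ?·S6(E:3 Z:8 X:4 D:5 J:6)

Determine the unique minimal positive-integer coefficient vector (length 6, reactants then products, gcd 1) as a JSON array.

Coefficients: [6, 2, 4, 3, 3, 1]

E: 6·1 = 6 | 2·0+4·0+3·1+3·0+1·3 = 6
Z: 6·8 = 48 | 2·5+4·6+3·2+3·0+1·8 = 48
X: 6·6 = 36 | 2·4+4·0+3·8+3·0+1·4 = 36
D: 6·3 = 18 | 2·1+4·2+3·0+3·1+1·5 = 18
J: 6·1 = 6 | 2·0+4·0+3·0+3·0+1·6 = 6
gcd(6,2,4,3,3,1) = 1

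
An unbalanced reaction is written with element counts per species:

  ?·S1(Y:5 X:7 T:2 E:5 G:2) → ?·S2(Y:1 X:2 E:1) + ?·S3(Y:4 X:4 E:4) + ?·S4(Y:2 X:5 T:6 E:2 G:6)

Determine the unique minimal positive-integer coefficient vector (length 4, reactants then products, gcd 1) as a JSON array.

Coefficients: [6, 6, 5, 2]

Y: 6·5 = 30 | 6·1+5·4+2·2 = 30
X: 6·7 = 42 | 6·2+5·4+2·5 = 42
T: 6·2 = 12 | 6·0+5·0+2·6 = 12
E: 6·5 = 30 | 6·1+5·4+2·2 = 30
G: 6·2 = 12 | 6·0+5·0+2·6 = 12
gcd(6,6,5,2) = 1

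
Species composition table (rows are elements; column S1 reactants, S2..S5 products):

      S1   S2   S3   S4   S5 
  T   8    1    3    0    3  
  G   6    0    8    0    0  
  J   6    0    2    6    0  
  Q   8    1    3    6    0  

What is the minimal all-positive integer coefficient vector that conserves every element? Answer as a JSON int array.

Coefficients: [4, 5, 3, 3, 6]

T: 4·8 = 32 | 5·1+3·3+3·0+6·3 = 32
G: 4·6 = 24 | 5·0+3·8+3·0+6·0 = 24
J: 4·6 = 24 | 5·0+3·2+3·6+6·0 = 24
Q: 4·8 = 32 | 5·1+3·3+3·6+6·0 = 32
gcd(4,5,3,3,6) = 1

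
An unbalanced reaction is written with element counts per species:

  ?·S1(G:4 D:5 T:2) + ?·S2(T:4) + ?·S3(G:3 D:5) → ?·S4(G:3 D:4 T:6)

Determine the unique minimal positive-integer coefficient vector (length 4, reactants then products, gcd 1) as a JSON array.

Coefficients: [3, 6, 1, 5]

G: 3·4+6·0+1·3 = 15 | 5·3 = 15
D: 3·5+6·0+1·5 = 20 | 5·4 = 20
T: 3·2+6·4+1·0 = 30 | 5·6 = 30
gcd(3,6,1,5) = 1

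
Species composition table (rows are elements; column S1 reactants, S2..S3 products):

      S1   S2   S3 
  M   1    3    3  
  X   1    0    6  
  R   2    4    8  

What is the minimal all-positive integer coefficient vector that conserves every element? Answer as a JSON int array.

M: 6·1 = 6 | 1·3+1·3 = 6
X: 6·1 = 6 | 1·0+1·6 = 6
R: 6·2 = 12 | 1·4+1·8 = 12
gcd(6,1,1) = 1

Coefficients: [6, 1, 1]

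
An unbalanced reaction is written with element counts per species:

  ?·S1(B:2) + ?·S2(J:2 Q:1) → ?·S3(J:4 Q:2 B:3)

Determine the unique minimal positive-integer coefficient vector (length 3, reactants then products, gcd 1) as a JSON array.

J: 3·0+4·2 = 8 | 2·4 = 8
Q: 3·0+4·1 = 4 | 2·2 = 4
B: 3·2+4·0 = 6 | 2·3 = 6
gcd(3,4,2) = 1

Coefficients: [3, 4, 2]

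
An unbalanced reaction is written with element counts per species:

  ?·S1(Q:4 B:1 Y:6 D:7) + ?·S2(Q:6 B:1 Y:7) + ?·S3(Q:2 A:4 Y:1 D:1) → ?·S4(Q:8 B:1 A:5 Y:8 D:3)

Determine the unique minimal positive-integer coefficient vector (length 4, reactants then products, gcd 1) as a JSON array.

Q: 1·4+3·6+5·2 = 32 | 4·8 = 32
B: 1·1+3·1+5·0 = 4 | 4·1 = 4
A: 1·0+3·0+5·4 = 20 | 4·5 = 20
Y: 1·6+3·7+5·1 = 32 | 4·8 = 32
D: 1·7+3·0+5·1 = 12 | 4·3 = 12
gcd(1,3,5,4) = 1

Coefficients: [1, 3, 5, 4]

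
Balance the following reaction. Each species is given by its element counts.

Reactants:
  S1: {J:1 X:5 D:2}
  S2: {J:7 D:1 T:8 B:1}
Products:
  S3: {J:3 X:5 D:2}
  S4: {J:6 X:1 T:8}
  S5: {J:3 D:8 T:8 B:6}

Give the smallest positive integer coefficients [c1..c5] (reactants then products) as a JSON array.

Coefficients: [6, 6, 5, 5, 1]

J: 6·1+6·7 = 48 | 5·3+5·6+1·3 = 48
X: 6·5+6·0 = 30 | 5·5+5·1+1·0 = 30
D: 6·2+6·1 = 18 | 5·2+5·0+1·8 = 18
T: 6·0+6·8 = 48 | 5·0+5·8+1·8 = 48
B: 6·0+6·1 = 6 | 5·0+5·0+1·6 = 6
gcd(6,6,5,5,1) = 1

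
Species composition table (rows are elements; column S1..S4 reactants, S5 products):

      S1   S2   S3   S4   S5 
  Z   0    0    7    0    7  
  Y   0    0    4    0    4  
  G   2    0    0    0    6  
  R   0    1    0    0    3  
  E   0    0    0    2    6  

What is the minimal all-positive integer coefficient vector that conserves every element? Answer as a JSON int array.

Coefficients: [3, 3, 1, 3, 1]

Z: 3·0+3·0+1·7+3·0 = 7 | 1·7 = 7
Y: 3·0+3·0+1·4+3·0 = 4 | 1·4 = 4
G: 3·2+3·0+1·0+3·0 = 6 | 1·6 = 6
R: 3·0+3·1+1·0+3·0 = 3 | 1·3 = 3
E: 3·0+3·0+1·0+3·2 = 6 | 1·6 = 6
gcd(3,3,1,3,1) = 1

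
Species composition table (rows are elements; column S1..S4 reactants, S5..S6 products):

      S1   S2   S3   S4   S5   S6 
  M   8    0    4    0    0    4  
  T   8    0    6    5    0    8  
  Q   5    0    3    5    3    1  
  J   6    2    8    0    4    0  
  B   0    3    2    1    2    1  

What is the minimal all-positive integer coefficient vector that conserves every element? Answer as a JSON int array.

Coefficients: [1, 3, 1, 2, 5, 3]

M: 1·8+3·0+1·4+2·0 = 12 | 5·0+3·4 = 12
T: 1·8+3·0+1·6+2·5 = 24 | 5·0+3·8 = 24
Q: 1·5+3·0+1·3+2·5 = 18 | 5·3+3·1 = 18
J: 1·6+3·2+1·8+2·0 = 20 | 5·4+3·0 = 20
B: 1·0+3·3+1·2+2·1 = 13 | 5·2+3·1 = 13
gcd(1,3,1,2,5,3) = 1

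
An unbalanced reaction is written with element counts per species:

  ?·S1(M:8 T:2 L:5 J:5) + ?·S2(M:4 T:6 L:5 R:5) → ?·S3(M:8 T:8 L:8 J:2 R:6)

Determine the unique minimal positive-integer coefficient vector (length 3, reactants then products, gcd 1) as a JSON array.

M: 2·8+6·4 = 40 | 5·8 = 40
T: 2·2+6·6 = 40 | 5·8 = 40
L: 2·5+6·5 = 40 | 5·8 = 40
J: 2·5+6·0 = 10 | 5·2 = 10
R: 2·0+6·5 = 30 | 5·6 = 30
gcd(2,6,5) = 1

Coefficients: [2, 6, 5]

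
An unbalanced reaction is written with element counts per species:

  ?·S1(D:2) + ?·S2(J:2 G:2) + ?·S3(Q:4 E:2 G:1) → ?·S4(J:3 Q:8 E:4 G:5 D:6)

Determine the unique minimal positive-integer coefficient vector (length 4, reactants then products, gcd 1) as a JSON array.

Coefficients: [6, 3, 4, 2]

J: 6·0+3·2+4·0 = 6 | 2·3 = 6
Q: 6·0+3·0+4·4 = 16 | 2·8 = 16
E: 6·0+3·0+4·2 = 8 | 2·4 = 8
G: 6·0+3·2+4·1 = 10 | 2·5 = 10
D: 6·2+3·0+4·0 = 12 | 2·6 = 12
gcd(6,3,4,2) = 1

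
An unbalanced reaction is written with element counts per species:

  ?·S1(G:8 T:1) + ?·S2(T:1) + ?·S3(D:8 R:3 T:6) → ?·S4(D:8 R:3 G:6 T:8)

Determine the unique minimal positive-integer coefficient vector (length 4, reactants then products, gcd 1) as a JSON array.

Coefficients: [3, 5, 4, 4]

D: 3·0+5·0+4·8 = 32 | 4·8 = 32
R: 3·0+5·0+4·3 = 12 | 4·3 = 12
G: 3·8+5·0+4·0 = 24 | 4·6 = 24
T: 3·1+5·1+4·6 = 32 | 4·8 = 32
gcd(3,5,4,4) = 1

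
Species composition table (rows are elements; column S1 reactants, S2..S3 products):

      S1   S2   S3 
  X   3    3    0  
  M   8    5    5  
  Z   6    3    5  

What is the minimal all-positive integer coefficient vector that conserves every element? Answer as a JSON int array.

X: 5·3 = 15 | 5·3+3·0 = 15
M: 5·8 = 40 | 5·5+3·5 = 40
Z: 5·6 = 30 | 5·3+3·5 = 30
gcd(5,5,3) = 1

Coefficients: [5, 5, 3]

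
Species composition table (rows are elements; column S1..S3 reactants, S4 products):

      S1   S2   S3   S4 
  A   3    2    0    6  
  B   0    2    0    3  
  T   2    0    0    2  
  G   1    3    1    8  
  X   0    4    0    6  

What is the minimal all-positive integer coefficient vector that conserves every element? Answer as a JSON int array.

A: 2·3+3·2+5·0 = 12 | 2·6 = 12
B: 2·0+3·2+5·0 = 6 | 2·3 = 6
T: 2·2+3·0+5·0 = 4 | 2·2 = 4
G: 2·1+3·3+5·1 = 16 | 2·8 = 16
X: 2·0+3·4+5·0 = 12 | 2·6 = 12
gcd(2,3,5,2) = 1

Coefficients: [2, 3, 5, 2]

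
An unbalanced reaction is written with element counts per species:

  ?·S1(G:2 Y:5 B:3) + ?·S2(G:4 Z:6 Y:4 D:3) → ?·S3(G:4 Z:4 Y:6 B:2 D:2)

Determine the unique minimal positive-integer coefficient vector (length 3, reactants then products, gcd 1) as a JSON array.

Coefficients: [2, 2, 3]

G: 2·2+2·4 = 12 | 3·4 = 12
Z: 2·0+2·6 = 12 | 3·4 = 12
Y: 2·5+2·4 = 18 | 3·6 = 18
B: 2·3+2·0 = 6 | 3·2 = 6
D: 2·0+2·3 = 6 | 3·2 = 6
gcd(2,2,3) = 1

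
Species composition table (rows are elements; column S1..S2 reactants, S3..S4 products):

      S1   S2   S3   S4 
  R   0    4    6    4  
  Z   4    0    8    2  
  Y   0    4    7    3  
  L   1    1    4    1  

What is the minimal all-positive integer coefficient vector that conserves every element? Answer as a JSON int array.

Coefficients: [5, 5, 2, 2]

R: 5·0+5·4 = 20 | 2·6+2·4 = 20
Z: 5·4+5·0 = 20 | 2·8+2·2 = 20
Y: 5·0+5·4 = 20 | 2·7+2·3 = 20
L: 5·1+5·1 = 10 | 2·4+2·1 = 10
gcd(5,5,2,2) = 1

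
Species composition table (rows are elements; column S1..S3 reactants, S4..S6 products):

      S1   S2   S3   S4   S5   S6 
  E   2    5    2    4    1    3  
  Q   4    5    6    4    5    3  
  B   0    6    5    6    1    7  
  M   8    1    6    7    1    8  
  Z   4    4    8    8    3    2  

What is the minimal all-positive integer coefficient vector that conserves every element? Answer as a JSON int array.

E: 2·2+3·5+5·2 = 29 | 5·4+6·1+1·3 = 29
Q: 2·4+3·5+5·6 = 53 | 5·4+6·5+1·3 = 53
B: 2·0+3·6+5·5 = 43 | 5·6+6·1+1·7 = 43
M: 2·8+3·1+5·6 = 49 | 5·7+6·1+1·8 = 49
Z: 2·4+3·4+5·8 = 60 | 5·8+6·3+1·2 = 60
gcd(2,3,5,5,6,1) = 1

Coefficients: [2, 3, 5, 5, 6, 1]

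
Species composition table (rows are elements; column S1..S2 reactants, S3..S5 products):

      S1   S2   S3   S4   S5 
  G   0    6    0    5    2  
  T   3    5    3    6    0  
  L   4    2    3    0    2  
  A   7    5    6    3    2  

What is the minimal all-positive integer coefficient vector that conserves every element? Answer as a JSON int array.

G: 5·0+3·6 = 18 | 6·0+2·5+4·2 = 18
T: 5·3+3·5 = 30 | 6·3+2·6+4·0 = 30
L: 5·4+3·2 = 26 | 6·3+2·0+4·2 = 26
A: 5·7+3·5 = 50 | 6·6+2·3+4·2 = 50
gcd(5,3,6,2,4) = 1

Coefficients: [5, 3, 6, 2, 4]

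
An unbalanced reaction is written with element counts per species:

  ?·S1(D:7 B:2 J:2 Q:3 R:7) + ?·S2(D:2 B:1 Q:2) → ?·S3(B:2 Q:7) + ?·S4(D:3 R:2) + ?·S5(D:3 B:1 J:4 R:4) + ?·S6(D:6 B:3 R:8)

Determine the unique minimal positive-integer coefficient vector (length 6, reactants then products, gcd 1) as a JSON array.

Coefficients: [4, 1, 2, 6, 2, 1]

D: 4·7+1·2 = 30 | 2·0+6·3+2·3+1·6 = 30
B: 4·2+1·1 = 9 | 2·2+6·0+2·1+1·3 = 9
J: 4·2+1·0 = 8 | 2·0+6·0+2·4+1·0 = 8
Q: 4·3+1·2 = 14 | 2·7+6·0+2·0+1·0 = 14
R: 4·7+1·0 = 28 | 2·0+6·2+2·4+1·8 = 28
gcd(4,1,2,6,2,1) = 1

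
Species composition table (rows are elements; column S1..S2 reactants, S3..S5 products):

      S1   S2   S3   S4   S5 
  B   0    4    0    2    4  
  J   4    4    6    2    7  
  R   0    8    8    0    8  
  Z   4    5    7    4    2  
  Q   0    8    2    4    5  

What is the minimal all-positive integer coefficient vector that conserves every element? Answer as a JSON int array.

B: 6·0+5·4 = 20 | 3·0+6·2+2·4 = 20
J: 6·4+5·4 = 44 | 3·6+6·2+2·7 = 44
R: 6·0+5·8 = 40 | 3·8+6·0+2·8 = 40
Z: 6·4+5·5 = 49 | 3·7+6·4+2·2 = 49
Q: 6·0+5·8 = 40 | 3·2+6·4+2·5 = 40
gcd(6,5,3,6,2) = 1

Coefficients: [6, 5, 3, 6, 2]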